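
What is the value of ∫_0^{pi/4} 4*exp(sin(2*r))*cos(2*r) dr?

Let u = sin(2*r), so du = 2*cos(2*r) dr. When r = 0, u = 0; when r = pi/4, u = 1.
The integral becomes 2·∫ exp(u) du from 0 to 1, with antiderivative 2*exp(u).
Back in r: F(r) = 2*exp(sin(2*r)).
Then F(pi/4) - F(0) = (2*E) - (2) = -2 + 2*E.

-2 + 2*E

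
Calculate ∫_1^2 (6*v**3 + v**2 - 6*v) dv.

By the power rule, an antiderivative is F(v) = 3*v**4/2 + v**3/3 - 3*v**2.
Then F(2) - F(1) = (44/3) - (-7/6) = 95/6.

95/6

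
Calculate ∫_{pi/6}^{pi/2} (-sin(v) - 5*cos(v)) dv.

An antiderivative is F(v) = -5*sin(v) + cos(v).
Then F(pi/2) - F(pi/6) = (-5) - (-5/2 + sqrt(3)/2) = -5/2 - sqrt(3)/2.

-5/2 - sqrt(3)/2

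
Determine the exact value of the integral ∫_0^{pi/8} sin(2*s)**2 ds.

Use the identity sin^2(2*s) = (1 - cos(4*s))/2.
An antiderivative is F(s) = s/2 - sin(4*s)/8.
Then F(pi/8) - F(0) = (-1/8 + pi/16) - (0) = -1/8 + pi/16.

-1/8 + pi/16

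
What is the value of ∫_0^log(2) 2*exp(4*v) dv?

15/2

Let u = exp(v), so du = exp(v) dv. When v = 0, u = 1; when v = log(2), u = 2.
The integral becomes 2·∫ u**3 du from 1 to 2, with antiderivative u**4/2.
Back in v: F(v) = exp(4*v)/2.
Then F(log(2)) - F(0) = (8) - (1/2) = 15/2.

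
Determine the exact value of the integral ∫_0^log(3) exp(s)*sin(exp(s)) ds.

cos(1) - cos(3)

Let u = exp(s), so du = exp(s) ds. When s = 0, u = 1; when s = log(3), u = 3.
The integral becomes ∫ sin(u) du from 1 to 3, with antiderivative -cos(u).
Back in s: F(s) = -cos(exp(s)).
Then F(log(3)) - F(0) = (-cos(3)) - (-cos(1)) = cos(1) - cos(3).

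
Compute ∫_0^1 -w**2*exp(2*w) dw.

Integrate by parts twice (u = w^2, dv = -exp(2*w) dw).
An antiderivative is F(w) = (-2*w**2 + 2*w - 1)*exp(2*w)/4.
Then F(1) - F(0) = (-exp(2)/4) - (-1/4) = 1/4 - exp(2)/4.

1/4 - exp(2)/4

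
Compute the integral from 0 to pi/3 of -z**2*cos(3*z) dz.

Integrate by parts twice (u = z^2, dv = -cos(3*z) dz).
An antiderivative is F(z) = -z**2*sin(3*z)/3 - 2*z*cos(3*z)/9 + 2*sin(3*z)/27.
Then F(pi/3) - F(0) = (2*pi/27) - (0) = 2*pi/27.

2*pi/27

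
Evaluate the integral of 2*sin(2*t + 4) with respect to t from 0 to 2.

Let u = 2*t + 4, so du = 2 dt. When t = 0, u = 4; when t = 2, u = 8.
The integral becomes ∫ sin(u) du from 4 to 8, with antiderivative -cos(u).
Back in t: F(t) = -cos(2*t + 4).
Then F(2) - F(0) = (-cos(8)) - (-cos(4)) = cos(4) - cos(8).

cos(4) - cos(8)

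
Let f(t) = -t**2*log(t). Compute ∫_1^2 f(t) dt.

Integrate by parts once (u = ln t, dv = -t**2 dt).
An antiderivative is F(t) = -t**3*(3*log(t) - 1)/9.
Then F(2) - F(1) = (8/9 - 8*log(2)/3) - (1/9) = 7/9 - 8*log(2)/3.

7/9 - 8*log(2)/3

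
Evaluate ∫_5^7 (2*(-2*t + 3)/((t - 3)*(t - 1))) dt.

Factor the denominator: t**2 - 4*t + 3 = (t - 1)(t - 3).
Partial fractions: 2*(-2*t + 3)/((t - 3)*(t - 1)) = -1/(t - 1) - 3/(t - 3).
An antiderivative is F(t) = -3*log(t - 3) - log(t - 1).
Then F(7) - F(5) = (-7*log(2) - log(3)) - (-log(32)) = -log(12).

-log(12)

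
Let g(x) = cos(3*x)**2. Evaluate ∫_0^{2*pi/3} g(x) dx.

Use the identity cos^2(3*x) = (1 + cos(6*x))/2.
An antiderivative is F(x) = x/2 + sin(6*x)/12.
Then F(2*pi/3) - F(0) = (pi/3) - (0) = pi/3.

pi/3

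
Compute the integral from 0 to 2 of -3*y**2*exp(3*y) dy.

2/9 - 26*exp(6)/9

Integrate by parts twice (u = y^2, dv = -3*exp(3*y) dy).
An antiderivative is F(y) = (-9*y**2 + 6*y - 2)*exp(3*y)/9.
Then F(2) - F(0) = (-26*exp(6)/9) - (-2/9) = 2/9 - 26*exp(6)/9.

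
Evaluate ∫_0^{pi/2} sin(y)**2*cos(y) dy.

1/3

Let u = sin(y), so du = cos(y) dy. When y = 0, u = 0; when y = pi/2, u = 1.
The integral becomes ∫ u**2 du from 0 to 1, with antiderivative u**3/3.
Back in y: F(y) = sin(y)**3/3.
Then F(pi/2) - F(0) = (1/3) - (0) = 1/3.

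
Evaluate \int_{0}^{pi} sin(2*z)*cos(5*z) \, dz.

-4/21

Use the identity sin(2*z)cos(5*z) = [sin(7*z) + sin(-3*z)]/2.
An antiderivative is F(z) = cos(3*z)/6 - cos(7*z)/14.
Then F(pi) - F(0) = (-2/21) - (2/21) = -4/21.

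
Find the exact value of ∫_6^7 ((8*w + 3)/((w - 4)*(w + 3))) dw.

-2*log(2) - log(3) + 3*log(5)

Factor the denominator: w**2 - w - 12 = (w + 3)(w - 4).
Partial fractions: (8*w + 3)/((w - 4)*(w + 3)) = 3/(w + 3) + 5/(w - 4).
An antiderivative is F(w) = 5*log(w - 4) + 3*log(w + 3).
Then F(7) - F(6) = (3*log(2) + 3*log(5) + 5*log(3)) - (5*log(2) + 6*log(3)) = -2*log(2) - log(3) + 3*log(5).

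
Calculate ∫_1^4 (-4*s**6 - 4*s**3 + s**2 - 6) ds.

-67296/7

By the power rule, an antiderivative is F(s) = -4*s**7/7 - s**4 + s**3/3 - 6*s.
Then F(4) - F(1) = (-202040/21) - (-152/21) = -67296/7.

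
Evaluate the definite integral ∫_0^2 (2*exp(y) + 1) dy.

An antiderivative is F(y) = y + 2*exp(y).
Then F(2) - F(0) = (2 + 2*exp(2)) - (2) = 2*exp(2).

2*exp(2)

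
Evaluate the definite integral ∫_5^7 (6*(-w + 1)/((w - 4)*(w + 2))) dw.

Factor the denominator: w**2 - 2*w - 8 = (w + 2)(w - 4).
Partial fractions: 6*(-w + 1)/((w - 4)*(w + 2)) = -3/(w + 2) - 3/(w - 4).
An antiderivative is F(w) = -3*log(w - 4) - 3*log(w + 2).
Then F(7) - F(5) = (-9*log(3)) - (-3*log(7)) = -9*log(3) + 3*log(7).

-9*log(3) + 3*log(7)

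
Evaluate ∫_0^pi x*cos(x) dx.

Integrate by parts once (u = x, dv = cos(x) dx).
An antiderivative is F(x) = x*sin(x) + cos(x).
Then F(pi) - F(0) = (-1) - (1) = -2.

-2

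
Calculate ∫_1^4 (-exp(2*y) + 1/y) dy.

An antiderivative is F(y) = -exp(2*y)/2 + log(y).
Then F(4) - F(1) = (-exp(8)/2 + log(4)) - (-exp(2)/2) = -exp(8)/2 + log(4) + exp(2)/2.

-exp(8)/2 + log(4) + exp(2)/2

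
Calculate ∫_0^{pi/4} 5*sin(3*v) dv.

An antiderivative is F(v) = -5*cos(3*v)/3.
Then F(pi/4) - F(0) = (5*sqrt(2)/6) - (-5/3) = 5*sqrt(2)/6 + 5/3.

5*sqrt(2)/6 + 5/3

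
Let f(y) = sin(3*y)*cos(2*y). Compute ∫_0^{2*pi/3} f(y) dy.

9/10

Use the identity sin(3*y)cos(2*y) = [sin(5*y) + sin(y)]/2.
An antiderivative is F(y) = -cos(y)/2 - cos(5*y)/10.
Then F(2*pi/3) - F(0) = (3/10) - (-3/5) = 9/10.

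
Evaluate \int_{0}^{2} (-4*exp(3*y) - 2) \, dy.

-4*exp(6)/3 - 8/3

An antiderivative is F(y) = -4*exp(3*y)/3 - 2*y.
Then F(2) - F(0) = (-4*exp(6)/3 - 4) - (-4/3) = -4*exp(6)/3 - 8/3.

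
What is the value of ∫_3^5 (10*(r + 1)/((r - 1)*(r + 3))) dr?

Factor the denominator: r**2 + 2*r - 3 = (r + 3)(r - 1).
Partial fractions: 10*(r + 1)/((r - 1)*(r + 3)) = 5/(r + 3) + 5/(r - 1).
An antiderivative is F(r) = 5*log(r - 1) + 5*log(r + 3).
Then F(5) - F(3) = (25*log(2)) - (5*log(3) + 10*log(2)) = -5*log(3) + 15*log(2).

-5*log(3) + 15*log(2)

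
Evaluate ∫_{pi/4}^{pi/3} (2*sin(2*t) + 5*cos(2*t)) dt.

An antiderivative is F(t) = 5*sin(2*t)/2 - cos(2*t).
Then F(pi/3) - F(pi/4) = (1/2 + 5*sqrt(3)/4) - (5/2) = -2 + 5*sqrt(3)/4.

-2 + 5*sqrt(3)/4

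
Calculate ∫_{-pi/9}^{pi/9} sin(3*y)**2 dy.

-sqrt(3)/12 + pi/9

Use the identity sin^2(3*y) = (1 - cos(6*y))/2.
An antiderivative is F(y) = y/2 - sin(6*y)/12.
Then F(pi/9) - F(-pi/9) = (-sqrt(3)/24 + pi/18) - (-pi/18 + sqrt(3)/24) = -sqrt(3)/12 + pi/9.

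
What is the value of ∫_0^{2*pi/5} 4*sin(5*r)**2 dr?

Use the identity sin^2(5*r) = (1 - cos(10*r))/2.
An antiderivative is F(r) = 2*r - sin(10*r)/5.
Then F(2*pi/5) - F(0) = (4*pi/5) - (0) = 4*pi/5.

4*pi/5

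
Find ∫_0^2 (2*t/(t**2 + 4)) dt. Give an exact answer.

log(2)

Let u = t**2 + 4, so du = 2*t dt. When t = 0, u = 4; when t = 2, u = 8.
The integral becomes ∫ 1/u du from 4 to 8, with antiderivative log(u).
Back in t: F(t) = log(t**2 + 4).
Then F(2) - F(0) = (log(8)) - (log(4)) = log(2).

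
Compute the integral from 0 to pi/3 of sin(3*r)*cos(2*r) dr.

Use the identity sin(3*r)cos(2*r) = [sin(5*r) + sin(r)]/2.
An antiderivative is F(r) = -cos(r)/2 - cos(5*r)/10.
Then F(pi/3) - F(0) = (-3/10) - (-3/5) = 3/10.

3/10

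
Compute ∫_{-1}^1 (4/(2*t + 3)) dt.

An antiderivative is F(t) = 2*log(2*t + 3).
Then F(1) - F(-1) = (log(25)) - (0) = log(25).

log(25)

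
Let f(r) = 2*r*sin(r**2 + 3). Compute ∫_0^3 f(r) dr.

cos(3) - cos(12)

Let u = r**2 + 3, so du = 2*r dr. When r = 0, u = 3; when r = 3, u = 12.
The integral becomes ∫ sin(u) du from 3 to 12, with antiderivative -cos(u).
Back in r: F(r) = -cos(r**2 + 3).
Then F(3) - F(0) = (-cos(12)) - (-cos(3)) = cos(3) - cos(12).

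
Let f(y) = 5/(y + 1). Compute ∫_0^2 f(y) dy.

An antiderivative is F(y) = 5*log(y + 1).
Then F(2) - F(0) = (5*log(3)) - (0) = 5*log(3).

5*log(3)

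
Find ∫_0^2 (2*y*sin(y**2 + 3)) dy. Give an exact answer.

cos(3) - cos(7)

Let u = y**2 + 3, so du = 2*y dy. When y = 0, u = 3; when y = 2, u = 7.
The integral becomes ∫ sin(u) du from 3 to 7, with antiderivative -cos(u).
Back in y: F(y) = -cos(y**2 + 3).
Then F(2) - F(0) = (-cos(7)) - (-cos(3)) = cos(3) - cos(7).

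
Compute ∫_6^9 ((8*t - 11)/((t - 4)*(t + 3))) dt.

Factor the denominator: t**2 - t - 12 = (t + 3)(t - 4).
Partial fractions: (8*t - 11)/((t - 4)*(t + 3)) = 5/(t + 3) + 3/(t - 4).
An antiderivative is F(t) = 3*log(t - 4) + 5*log(t + 3).
Then F(9) - F(6) = (3*log(5) + 5*log(3) + 10*log(2)) - (3*log(2) + 10*log(3)) = -5*log(3) + 3*log(5) + 7*log(2).

-5*log(3) + 3*log(5) + 7*log(2)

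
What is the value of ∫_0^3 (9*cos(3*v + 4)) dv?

3*sin(13) - 3*sin(4)

Let u = 3*v + 4, so du = 3 dv. When v = 0, u = 4; when v = 3, u = 13.
The integral becomes 3·∫ cos(u) du from 4 to 13, with antiderivative 3*sin(u).
Back in v: F(v) = 3*sin(3*v + 4).
Then F(3) - F(0) = (3*sin(13)) - (3*sin(4)) = 3*sin(13) - 3*sin(4).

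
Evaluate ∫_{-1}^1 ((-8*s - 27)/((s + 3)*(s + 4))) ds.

Factor the denominator: s**2 + 7*s + 12 = (s + 4)(s + 3).
Partial fractions: (-8*s - 27)/((s + 3)*(s + 4)) = -5/(s + 4) - 3/(s + 3).
An antiderivative is F(s) = -3*log(s + 3) - 5*log(s + 4).
Then F(1) - F(-1) = (-5*log(5) - 6*log(2)) - (-5*log(3) - 3*log(2)) = -5*log(5) - 3*log(2) + 5*log(3).

-5*log(5) - 3*log(2) + 5*log(3)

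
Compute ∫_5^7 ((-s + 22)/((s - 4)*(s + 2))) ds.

-5*log(3) + 4*log(7)

Factor the denominator: s**2 - 2*s - 8 = (s + 2)(s - 4).
Partial fractions: (-s + 22)/((s - 4)*(s + 2)) = -4/(s + 2) + 3/(s - 4).
An antiderivative is F(s) = 3*log(s - 4) - 4*log(s + 2).
Then F(7) - F(5) = (-5*log(3)) - (-4*log(7)) = -5*log(3) + 4*log(7).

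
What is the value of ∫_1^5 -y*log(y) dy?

6 - 25*log(5)/2

Integrate by parts once (u = ln y, dv = -y dy).
An antiderivative is F(y) = -y**2*(2*log(y) - 1)/4.
Then F(5) - F(1) = (25/4 - 25*log(5)/2) - (1/4) = 6 - 25*log(5)/2.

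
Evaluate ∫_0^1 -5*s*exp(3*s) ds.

Integrate by parts once (u = s, dv = -5*exp(3*s) ds).
An antiderivative is F(s) = (-15*s + 5)*exp(3*s)/9.
Then F(1) - F(0) = (-10*exp(3)/9) - (5/9) = -10*exp(3)/9 - 5/9.

-10*exp(3)/9 - 5/9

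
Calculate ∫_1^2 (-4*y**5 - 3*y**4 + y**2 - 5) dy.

-949/15

By the power rule, an antiderivative is F(y) = -2*y**6/3 - 3*y**5/5 + y**3/3 - 5*y.
Then F(2) - F(1) = (-346/5) - (-89/15) = -949/15.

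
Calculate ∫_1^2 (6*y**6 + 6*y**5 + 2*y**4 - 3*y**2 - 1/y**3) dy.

By the power rule, an antiderivative is F(y) = 6*y**7/7 + y**6 + 2*y**5/5 - y**3 + 1/(2*y**2).
Then F(2) - F(1) = (50019/280) - (123/70) = 49527/280.

49527/280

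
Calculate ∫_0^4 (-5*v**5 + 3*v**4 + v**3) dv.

-41024/15

By the power rule, an antiderivative is F(v) = -5*v**6/6 + 3*v**5/5 + v**4/4.
Then F(4) - F(0) = (-41024/15) - (0) = -41024/15.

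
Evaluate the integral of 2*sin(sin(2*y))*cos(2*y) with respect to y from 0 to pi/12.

Let u = sin(2*y), so du = 2*cos(2*y) dy. When y = 0, u = 0; when y = pi/12, u = 1/2.
The integral becomes ∫ sin(u) du from 0 to 1/2, with antiderivative -cos(u).
Back in y: F(y) = -cos(sin(2*y)).
Then F(pi/12) - F(0) = (-cos(1/2)) - (-1) = 1 - cos(1/2).

1 - cos(1/2)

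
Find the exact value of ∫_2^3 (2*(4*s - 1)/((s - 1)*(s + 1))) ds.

-5*log(3) + 13*log(2)

Factor the denominator: s**2 - 1 = (s + 1)(s - 1).
Partial fractions: 2*(4*s - 1)/((s - 1)*(s + 1)) = 5/(s + 1) + 3/(s - 1).
An antiderivative is F(s) = 3*log(s - 1) + 5*log(s + 1).
Then F(3) - F(2) = (13*log(2)) - (5*log(3)) = -5*log(3) + 13*log(2).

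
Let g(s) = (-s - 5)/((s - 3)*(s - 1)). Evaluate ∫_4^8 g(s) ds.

Factor the denominator: s**2 - 4*s + 3 = (s - 1)(s - 3).
Partial fractions: (-s - 5)/((s - 3)*(s - 1)) = 3/(s - 1) - 4/(s - 3).
An antiderivative is F(s) = -4*log(s - 3) + 3*log(s - 1).
Then F(8) - F(4) = (-4*log(5) + 3*log(7)) - (log(27)) = -4*log(5) - 3*log(3) + 3*log(7).

-4*log(5) - 3*log(3) + 3*log(7)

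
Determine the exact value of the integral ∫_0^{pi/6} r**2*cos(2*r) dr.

-sqrt(3)/8 + sqrt(3)*pi**2/144 + pi/24

Integrate by parts twice (u = r^2, dv = cos(2*r) dr).
An antiderivative is F(r) = r**2*sin(2*r)/2 + r*cos(2*r)/2 - sin(2*r)/4.
Then F(pi/6) - F(0) = (-sqrt(3)/8 + sqrt(3)*pi**2/144 + pi/24) - (0) = -sqrt(3)/8 + sqrt(3)*pi**2/144 + pi/24.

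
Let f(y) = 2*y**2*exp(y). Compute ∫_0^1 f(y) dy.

Integrate by parts twice (u = y^2, dv = 2*exp(y) dy).
An antiderivative is F(y) = (2*y**2 - 4*y + 4)*exp(y).
Then F(1) - F(0) = (2*E) - (4) = -4 + 2*E.

-4 + 2*E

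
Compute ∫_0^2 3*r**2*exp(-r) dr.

Integrate by parts twice (u = r^2, dv = 3*exp(-r) dr).
An antiderivative is F(r) = (-3*r**2 - 6*r - 6)*exp(-r).
Then F(2) - F(0) = (-30*exp(-2)) - (-6) = 6 - 30*exp(-2).

6 - 30*exp(-2)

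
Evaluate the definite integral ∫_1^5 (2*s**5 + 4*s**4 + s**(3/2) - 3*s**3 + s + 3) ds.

10*sqrt(5) + 36314/5

By the power rule, an antiderivative is F(s) = s**6/3 + 2*s**(5/2)/5 + 4*s**5/5 - 3*s**4/4 + s**2/2 + 3*s.
Then F(5) - F(1) = (10*sqrt(5) + 87205/12) - (257/60) = 10*sqrt(5) + 36314/5.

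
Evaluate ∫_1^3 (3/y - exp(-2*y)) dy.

(-exp(4) + 1 + 6*exp(6)*log(3))*exp(-6)/2

An antiderivative is F(y) = 3*log(y) + exp(-2*y)/2.
Then F(3) - F(1) = (exp(-6)/2 + 3*log(3)) - (exp(-2)/2) = (-exp(4) + 1 + 6*exp(6)*log(3))*exp(-6)/2.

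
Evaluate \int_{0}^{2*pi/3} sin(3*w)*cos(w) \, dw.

9/16

Use the identity sin(3*w)cos(w) = [sin(4*w) + sin(2*w)]/2.
An antiderivative is F(w) = -cos(2*w)/4 - cos(4*w)/8.
Then F(2*pi/3) - F(0) = (3/16) - (-3/8) = 9/16.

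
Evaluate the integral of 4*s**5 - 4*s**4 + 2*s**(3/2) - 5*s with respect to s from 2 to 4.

1890 - 16*sqrt(2)/5

By the power rule, an antiderivative is F(s) = 2*s**6/3 + 4*s**(5/2)/5 - 4*s**5/5 - 5*s**2/2.
Then F(4) - F(2) = (28456/15) - (16*sqrt(2)/5 + 106/15) = 1890 - 16*sqrt(2)/5.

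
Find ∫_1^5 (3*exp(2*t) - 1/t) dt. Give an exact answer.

An antiderivative is F(t) = 3*exp(2*t)/2 - log(t).
Then F(5) - F(1) = (-log(5) + 3*exp(10)/2) - (3*exp(2)/2) = -3*exp(2)/2 - log(5) + 3*exp(10)/2.

-3*exp(2)/2 - log(5) + 3*exp(10)/2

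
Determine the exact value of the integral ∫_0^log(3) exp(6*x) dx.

Let u = exp(x), so du = exp(x) dx. When x = 0, u = 1; when x = log(3), u = 3.
The integral becomes ∫ u**5 du from 1 to 3, with antiderivative u**6/6.
Back in x: F(x) = exp(6*x)/6.
Then F(log(3)) - F(0) = (243/2) - (1/6) = 364/3.

364/3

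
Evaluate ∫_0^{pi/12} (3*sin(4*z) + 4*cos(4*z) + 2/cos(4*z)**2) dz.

An antiderivative is F(z) = sin(4*z) - 3*cos(4*z)/4 + tan(4*z)/2.
Then F(pi/12) - F(0) = (-3/8 + sqrt(3)) - (-3/4) = 3/8 + sqrt(3).

3/8 + sqrt(3)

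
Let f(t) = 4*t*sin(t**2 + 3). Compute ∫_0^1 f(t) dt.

Let u = t**2 + 3, so du = 2*t dt. When t = 0, u = 3; when t = 1, u = 4.
The integral becomes 2·∫ sin(u) du from 3 to 4, with antiderivative -2*cos(u).
Back in t: F(t) = -2*cos(t**2 + 3).
Then F(1) - F(0) = (-2*cos(4)) - (-2*cos(3)) = 2*cos(3) - 2*cos(4).

2*cos(3) - 2*cos(4)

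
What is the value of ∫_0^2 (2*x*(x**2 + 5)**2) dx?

Let u = x**2 + 5, so du = 2*x dx. When x = 0, u = 5; when x = 2, u = 9.
The integral becomes ∫ u**2 du from 5 to 9, with antiderivative u**3/3.
Back in x: F(x) = (x**2 + 5)**3/3.
Then F(2) - F(0) = (243) - (125/3) = 604/3.

604/3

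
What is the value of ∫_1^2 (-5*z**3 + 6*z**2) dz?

-19/4

By the power rule, an antiderivative is F(z) = -5*z**4/4 + 2*z**3.
Then F(2) - F(1) = (-4) - (3/4) = -19/4.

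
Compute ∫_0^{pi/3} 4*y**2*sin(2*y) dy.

Integrate by parts twice (u = y^2, dv = 4*sin(2*y) dy).
An antiderivative is F(y) = -2*y**2*cos(2*y) + 2*y*sin(2*y) + cos(2*y).
Then F(pi/3) - F(0) = (-1/2 + pi**2/9 + sqrt(3)*pi/3) - (1) = -3/2 + pi**2/9 + sqrt(3)*pi/3.

-3/2 + pi**2/9 + sqrt(3)*pi/3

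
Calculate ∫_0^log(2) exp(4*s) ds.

Let u = exp(s), so du = exp(s) ds. When s = 0, u = 1; when s = log(2), u = 2.
The integral becomes ∫ u**3 du from 1 to 2, with antiderivative u**4/4.
Back in s: F(s) = exp(4*s)/4.
Then F(log(2)) - F(0) = (4) - (1/4) = 15/4.

15/4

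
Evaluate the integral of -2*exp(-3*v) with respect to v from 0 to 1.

An antiderivative is F(v) = 2*exp(-3*v)/3.
Then F(1) - F(0) = (2*exp(-3)/3) - (2/3) = -2/3 + 2*exp(-3)/3.

-2/3 + 2*exp(-3)/3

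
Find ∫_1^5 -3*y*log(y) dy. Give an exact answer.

Integrate by parts once (u = ln y, dv = -3*y dy).
An antiderivative is F(y) = -3*y**2*(2*log(y) - 1)/4.
Then F(5) - F(1) = (75/4 - 75*log(5)/2) - (3/4) = 18 - 75*log(5)/2.

18 - 75*log(5)/2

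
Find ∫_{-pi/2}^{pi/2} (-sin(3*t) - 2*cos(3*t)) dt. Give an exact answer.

4/3

An antiderivative is F(t) = -2*sin(3*t)/3 + cos(3*t)/3.
Then F(pi/2) - F(-pi/2) = (2/3) - (-2/3) = 4/3.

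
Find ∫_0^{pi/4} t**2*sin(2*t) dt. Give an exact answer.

-1/4 + pi/8

Integrate by parts twice (u = t^2, dv = sin(2*t) dt).
An antiderivative is F(t) = -t**2*cos(2*t)/2 + t*sin(2*t)/2 + cos(2*t)/4.
Then F(pi/4) - F(0) = (pi/8) - (1/4) = -1/4 + pi/8.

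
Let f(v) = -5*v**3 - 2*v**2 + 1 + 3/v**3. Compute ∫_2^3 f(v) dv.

By the power rule, an antiderivative is F(v) = -5*v**4/4 - 2*v**3/3 + v - 3/(2*v**2).
Then F(3) - F(2) = (-1397/12) - (-569/24) = -2225/24.

-2225/24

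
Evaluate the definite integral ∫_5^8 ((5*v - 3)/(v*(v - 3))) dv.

Factor the denominator: v**2 - 3*v = v(v - 3).
Partial fractions: (5*v - 3)/(v*(v - 3)) = 1/v + 4/(v - 3).
An antiderivative is F(v) = log(v) + 4*log(v - 3).
Then F(8) - F(5) = (3*log(2) + 4*log(5)) - (log(80)) = -log(2) + 3*log(5).

-log(2) + 3*log(5)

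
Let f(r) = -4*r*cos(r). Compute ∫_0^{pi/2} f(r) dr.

4 - 2*pi

Integrate by parts once (u = r, dv = -4*cos(r) dr).
An antiderivative is F(r) = -4*r*sin(r) - 4*cos(r).
Then F(pi/2) - F(0) = (-2*pi) - (-4) = 4 - 2*pi.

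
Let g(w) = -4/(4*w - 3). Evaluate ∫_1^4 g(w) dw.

-log(13)

An antiderivative is F(w) = -log(4*w - 3).
Then F(4) - F(1) = (-log(13)) - (0) = -log(13).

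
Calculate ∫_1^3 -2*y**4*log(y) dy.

Integrate by parts once (u = ln y, dv = -2*y**4 dy).
An antiderivative is F(y) = -2*y**5*(5*log(y) - 1)/25.
Then F(3) - F(1) = (486/25 - 486*log(3)/5) - (2/25) = 484/25 - 486*log(3)/5.

484/25 - 486*log(3)/5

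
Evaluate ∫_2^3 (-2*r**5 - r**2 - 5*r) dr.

-481/2

By the power rule, an antiderivative is F(r) = -r**6/3 - r**3/3 - 5*r**2/2.
Then F(3) - F(2) = (-549/2) - (-34) = -481/2.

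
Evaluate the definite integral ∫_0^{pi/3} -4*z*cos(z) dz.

-2*sqrt(3)*pi/3 + 2

Integrate by parts once (u = z, dv = -4*cos(z) dz).
An antiderivative is F(z) = -4*z*sin(z) - 4*cos(z).
Then F(pi/3) - F(0) = (-2*sqrt(3)*pi/3 - 2) - (-4) = -2*sqrt(3)*pi/3 + 2.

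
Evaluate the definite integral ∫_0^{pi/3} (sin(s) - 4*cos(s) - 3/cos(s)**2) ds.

1/2 - 5*sqrt(3)

An antiderivative is F(s) = -4*sin(s) - cos(s) - 3*tan(s).
Then F(pi/3) - F(0) = (-5*sqrt(3) - 1/2) - (-1) = 1/2 - 5*sqrt(3).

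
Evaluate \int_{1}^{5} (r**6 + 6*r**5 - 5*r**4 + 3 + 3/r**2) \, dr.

828624/35

By the power rule, an antiderivative is F(r) = r**7/7 + r**6 - r**5 + 3*r - 3/r.
Then F(5) - F(1) = (828629/35) - (1/7) = 828624/35.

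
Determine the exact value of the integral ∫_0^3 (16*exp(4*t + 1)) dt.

-4*exp(1)*(1 - exp(12))

Let u = 4*t + 1, so du = 4 dt. When t = 0, u = 1; when t = 3, u = 13.
The integral becomes 4·∫ exp(u) du from 1 to 13, with antiderivative 4*exp(u).
Back in t: F(t) = 4*exp(4*t + 1).
Then F(3) - F(0) = (4*exp(13)) - (4*exp(1)) = -4*exp(1)*(1 - exp(12)).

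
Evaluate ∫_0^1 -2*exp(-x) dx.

An antiderivative is F(x) = 2*exp(-x).
Then F(1) - F(0) = (2*exp(-1)) - (2) = -2 + 2*exp(-1).

-2 + 2*exp(-1)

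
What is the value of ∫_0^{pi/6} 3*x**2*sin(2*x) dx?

-3/8 - pi**2/48 + sqrt(3)*pi/8

Integrate by parts twice (u = x^2, dv = 3*sin(2*x) dx).
An antiderivative is F(x) = -3*x**2*cos(2*x)/2 + 3*x*sin(2*x)/2 + 3*cos(2*x)/4.
Then F(pi/6) - F(0) = (-pi**2/48 + 3/8 + sqrt(3)*pi/8) - (3/4) = -3/8 - pi**2/48 + sqrt(3)*pi/8.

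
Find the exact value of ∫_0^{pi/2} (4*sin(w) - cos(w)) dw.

An antiderivative is F(w) = -sin(w) - 4*cos(w).
Then F(pi/2) - F(0) = (-1) - (-4) = 3.

3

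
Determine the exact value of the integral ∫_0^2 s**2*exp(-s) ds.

2 - 10*exp(-2)

Integrate by parts twice (u = s^2, dv = exp(-s) ds).
An antiderivative is F(s) = (-s**2 - 2*s - 2)*exp(-s).
Then F(2) - F(0) = (-10*exp(-2)) - (-2) = 2 - 10*exp(-2).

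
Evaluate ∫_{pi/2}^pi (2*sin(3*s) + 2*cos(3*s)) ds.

An antiderivative is F(s) = 2*sin(3*s)/3 - 2*cos(3*s)/3.
Then F(pi) - F(pi/2) = (2/3) - (-2/3) = 4/3.

4/3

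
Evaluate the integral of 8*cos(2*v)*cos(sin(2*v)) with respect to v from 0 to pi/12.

4*sin(1/2)

Let u = sin(2*v), so du = 2*cos(2*v) dv. When v = 0, u = 0; when v = pi/12, u = 1/2.
The integral becomes 4·∫ cos(u) du from 0 to 1/2, with antiderivative 4*sin(u).
Back in v: F(v) = 4*sin(sin(2*v)).
Then F(pi/12) - F(0) = (4*sin(1/2)) - (0) = 4*sin(1/2).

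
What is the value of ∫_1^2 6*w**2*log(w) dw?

Integrate by parts once (u = ln w, dv = 6*w**2 dw).
An antiderivative is F(w) = 2*w**3*(3*log(w) - 1)/3.
Then F(2) - F(1) = (-16/3 + 16*log(2)) - (-2/3) = -14/3 + 16*log(2).

-14/3 + 16*log(2)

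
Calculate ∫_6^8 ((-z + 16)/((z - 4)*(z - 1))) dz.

Factor the denominator: z**2 - 5*z + 4 = (z - 1)(z - 4).
Partial fractions: (-z + 16)/((z - 4)*(z - 1)) = -5/(z - 1) + 4/(z - 4).
An antiderivative is F(z) = 4*log(z - 4) - 5*log(z - 1).
Then F(8) - F(6) = (-5*log(7) + 8*log(2)) - (-5*log(5) + 4*log(2)) = -5*log(7) + 4*log(2) + 5*log(5).

-5*log(7) + 4*log(2) + 5*log(5)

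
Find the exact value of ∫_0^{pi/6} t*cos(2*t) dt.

Integrate by parts once (u = t, dv = cos(2*t) dt).
An antiderivative is F(t) = t*sin(2*t)/2 + cos(2*t)/4.
Then F(pi/6) - F(0) = (1/8 + sqrt(3)*pi/24) - (1/4) = -1/8 + sqrt(3)*pi/24.

-1/8 + sqrt(3)*pi/24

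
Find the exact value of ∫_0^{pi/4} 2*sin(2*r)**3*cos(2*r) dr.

1/4

Let u = sin(2*r), so du = 2*cos(2*r) dr. When r = 0, u = 0; when r = pi/4, u = 1.
The integral becomes ∫ u**3 du from 0 to 1, with antiderivative u**4/4.
Back in r: F(r) = sin(2*r)**4/4.
Then F(pi/4) - F(0) = (1/4) - (0) = 1/4.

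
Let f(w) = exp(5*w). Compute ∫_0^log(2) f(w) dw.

Let u = exp(w), so du = exp(w) dw. When w = 0, u = 1; when w = log(2), u = 2.
The integral becomes ∫ u**4 du from 1 to 2, with antiderivative u**5/5.
Back in w: F(w) = exp(5*w)/5.
Then F(log(2)) - F(0) = (32/5) - (1/5) = 31/5.

31/5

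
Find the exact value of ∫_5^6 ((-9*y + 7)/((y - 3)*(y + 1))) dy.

-4*log(7) - log(3) + 9*log(2)

Factor the denominator: y**2 - 2*y - 3 = (y + 1)(y - 3).
Partial fractions: (-9*y + 7)/((y - 3)*(y + 1)) = -4/(y + 1) - 5/(y - 3).
An antiderivative is F(y) = -5*log(y - 3) - 4*log(y + 1).
Then F(6) - F(5) = (-4*log(7) - 5*log(3)) - (-9*log(2) - 4*log(3)) = -4*log(7) - log(3) + 9*log(2).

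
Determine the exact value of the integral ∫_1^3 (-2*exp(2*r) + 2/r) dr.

-exp(6) + log(9) + exp(2)

An antiderivative is F(r) = -exp(2*r) + 2*log(r).
Then F(3) - F(1) = (-exp(6) + log(9)) - (-exp(2)) = -exp(6) + log(9) + exp(2).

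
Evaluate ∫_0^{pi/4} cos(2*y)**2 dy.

Use the identity cos^2(2*y) = (1 + cos(4*y))/2.
An antiderivative is F(y) = y/2 + sin(4*y)/8.
Then F(pi/4) - F(0) = (pi/8) - (0) = pi/8.

pi/8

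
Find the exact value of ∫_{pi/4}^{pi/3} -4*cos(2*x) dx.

2 - sqrt(3)

An antiderivative is F(x) = -2*sin(2*x).
Then F(pi/3) - F(pi/4) = (-sqrt(3)) - (-2) = 2 - sqrt(3).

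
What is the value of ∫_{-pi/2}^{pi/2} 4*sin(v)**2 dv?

Use the identity sin^2(v) = (1 - cos(2*v))/2.
An antiderivative is F(v) = 2*v - sin(2*v).
Then F(pi/2) - F(-pi/2) = (pi) - (-pi) = 2*pi.

2*pi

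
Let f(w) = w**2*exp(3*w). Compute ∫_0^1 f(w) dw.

Integrate by parts twice (u = w^2, dv = exp(3*w) dw).
An antiderivative is F(w) = (9*w**2 - 6*w + 2)*exp(3*w)/27.
Then F(1) - F(0) = (5*exp(3)/27) - (2/27) = -2/27 + 5*exp(3)/27.

-2/27 + 5*exp(3)/27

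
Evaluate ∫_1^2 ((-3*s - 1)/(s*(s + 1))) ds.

log(2/9)

Factor the denominator: s**2 + s = (s + 1)s.
Partial fractions: (-3*s - 1)/(s*(s + 1)) = -2/(s + 1) - 1/s.
An antiderivative is F(s) = -log(s) - 2*log(s + 1).
Then F(2) - F(1) = (-log(18)) - (-log(4)) = log(2/9).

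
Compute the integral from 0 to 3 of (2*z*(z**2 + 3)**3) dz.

20655/4

Let u = z**2 + 3, so du = 2*z dz. When z = 0, u = 3; when z = 3, u = 12.
The integral becomes ∫ u**3 du from 3 to 12, with antiderivative u**4/4.
Back in z: F(z) = (z**2 + 3)**4/4.
Then F(3) - F(0) = (5184) - (81/4) = 20655/4.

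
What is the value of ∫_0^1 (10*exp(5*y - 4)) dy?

-(2 - 2*exp(5))*exp(-4)

Let u = 5*y - 4, so du = 5 dy. When y = 0, u = -4; when y = 1, u = 1.
The integral becomes 2·∫ exp(u) du from -4 to 1, with antiderivative 2*exp(u).
Back in y: F(y) = 2*exp(5*y - 4).
Then F(1) - F(0) = (2*exp(1)) - (2*exp(-4)) = -(2 - 2*exp(5))*exp(-4).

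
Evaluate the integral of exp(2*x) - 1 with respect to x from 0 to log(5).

An antiderivative is F(x) = exp(2*x)/2 - x.
Then F(log(5)) - F(0) = (25/2 - log(5)) - (1/2) = 12 - log(5).

12 - log(5)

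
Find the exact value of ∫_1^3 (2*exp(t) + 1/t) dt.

-2*exp(1) + log(3) + 2*exp(3)

An antiderivative is F(t) = 2*exp(t) + log(t).
Then F(3) - F(1) = (log(3) + 2*exp(3)) - (2*exp(1)) = -2*exp(1) + log(3) + 2*exp(3).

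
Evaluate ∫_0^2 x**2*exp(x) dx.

-2 + 2*exp(2)

Integrate by parts twice (u = x^2, dv = exp(x) dx).
An antiderivative is F(x) = (x**2 - 2*x + 2)*exp(x).
Then F(2) - F(0) = (2*exp(2)) - (2) = -2 + 2*exp(2).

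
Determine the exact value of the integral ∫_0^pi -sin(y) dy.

An antiderivative is F(y) = cos(y).
Then F(pi) - F(0) = (-1) - (1) = -2.

-2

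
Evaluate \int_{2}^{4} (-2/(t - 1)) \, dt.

An antiderivative is F(t) = -2*log(t - 1).
Then F(4) - F(2) = (-log(9)) - (0) = -log(9).

-log(9)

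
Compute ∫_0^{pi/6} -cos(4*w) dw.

An antiderivative is F(w) = -sin(4*w)/4.
Then F(pi/6) - F(0) = (-sqrt(3)/8) - (0) = -sqrt(3)/8.

-sqrt(3)/8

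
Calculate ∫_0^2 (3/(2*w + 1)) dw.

An antiderivative is F(w) = 3*log(2*w + 1)/2.
Then F(2) - F(0) = (3*log(5)/2) - (0) = 3*log(5)/2.

3*log(5)/2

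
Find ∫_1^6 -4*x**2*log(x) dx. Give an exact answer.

-288*log(3) - 288*log(2) + 860/9

Integrate by parts once (u = ln x, dv = -4*x**2 dx).
An antiderivative is F(x) = -4*x**3*(3*log(x) - 1)/9.
Then F(6) - F(1) = (-288*log(3) - 288*log(2) + 96) - (4/9) = -288*log(3) - 288*log(2) + 860/9.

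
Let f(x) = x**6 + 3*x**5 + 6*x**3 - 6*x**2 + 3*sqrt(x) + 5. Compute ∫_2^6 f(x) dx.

-4*sqrt(2) + 12*sqrt(6) + 453548/7

By the power rule, an antiderivative is F(x) = x**7/7 + x**6/2 + 3*x**4/2 + 2*x**(3/2) - 2*x**3 + 5*x.
Then F(6) - F(2) = (12*sqrt(6) + 454026/7) - (4*sqrt(2) + 478/7) = -4*sqrt(2) + 12*sqrt(6) + 453548/7.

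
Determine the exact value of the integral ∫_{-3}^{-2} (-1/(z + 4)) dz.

-log(2)

An antiderivative is F(z) = -log(z + 4).
Then F(-2) - F(-3) = (-log(2)) - (0) = -log(2).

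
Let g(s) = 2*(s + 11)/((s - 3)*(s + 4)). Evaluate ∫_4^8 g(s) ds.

-2*log(3) + 2*log(2) + 4*log(5)

Factor the denominator: s**2 + s - 12 = (s + 4)(s - 3).
Partial fractions: 2*(s + 11)/((s - 3)*(s + 4)) = -2/(s + 4) + 4/(s - 3).
An antiderivative is F(s) = 4*log(s - 3) - 2*log(s + 4).
Then F(8) - F(4) = (-4*log(2) - 2*log(3) + 4*log(5)) - (-log(64)) = -2*log(3) + 2*log(2) + 4*log(5).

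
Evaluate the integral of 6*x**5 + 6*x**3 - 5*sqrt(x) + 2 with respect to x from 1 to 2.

By the power rule, an antiderivative is F(x) = x**6 + 3*x**4/2 - 10*x**(3/2)/3 + 2*x.
Then F(2) - F(1) = (92 - 20*sqrt(2)/3) - (7/6) = 545/6 - 20*sqrt(2)/3.

545/6 - 20*sqrt(2)/3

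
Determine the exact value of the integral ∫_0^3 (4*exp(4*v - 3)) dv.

-(1 - exp(12))*exp(-3)

Let u = 4*v - 3, so du = 4 dv. When v = 0, u = -3; when v = 3, u = 9.
The integral becomes ∫ exp(u) du from -3 to 9, with antiderivative exp(u).
Back in v: F(v) = exp(4*v - 3).
Then F(3) - F(0) = (exp(9)) - (exp(-3)) = -(1 - exp(12))*exp(-3).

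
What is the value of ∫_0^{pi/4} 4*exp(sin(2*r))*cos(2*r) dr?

Let u = sin(2*r), so du = 2*cos(2*r) dr. When r = 0, u = 0; when r = pi/4, u = 1.
The integral becomes 2·∫ exp(u) du from 0 to 1, with antiderivative 2*exp(u).
Back in r: F(r) = 2*exp(sin(2*r)).
Then F(pi/4) - F(0) = (2*E) - (2) = -2 + 2*E.

-2 + 2*E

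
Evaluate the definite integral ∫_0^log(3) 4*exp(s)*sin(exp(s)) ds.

4*cos(1) - 4*cos(3)

Let u = exp(s), so du = exp(s) ds. When s = 0, u = 1; when s = log(3), u = 3.
The integral becomes 4·∫ sin(u) du from 1 to 3, with antiderivative -4*cos(u).
Back in s: F(s) = -4*cos(exp(s)).
Then F(log(3)) - F(0) = (-4*cos(3)) - (-4*cos(1)) = 4*cos(1) - 4*cos(3).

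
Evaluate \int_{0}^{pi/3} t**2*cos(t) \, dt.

-sqrt(3) + sqrt(3)*pi**2/18 + pi/3

Integrate by parts twice (u = t^2, dv = cos(t) dt).
An antiderivative is F(t) = t**2*sin(t) + 2*t*cos(t) - 2*sin(t).
Then F(pi/3) - F(0) = (-sqrt(3) + sqrt(3)*pi**2/18 + pi/3) - (0) = -sqrt(3) + sqrt(3)*pi**2/18 + pi/3.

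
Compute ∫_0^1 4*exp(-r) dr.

An antiderivative is F(r) = -4*exp(-r).
Then F(1) - F(0) = (-4*exp(-1)) - (-4) = 4 - 4*exp(-1).

4 - 4*exp(-1)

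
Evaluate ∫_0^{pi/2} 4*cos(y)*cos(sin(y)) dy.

4*sin(1)

Let u = sin(y), so du = cos(y) dy. When y = 0, u = 0; when y = pi/2, u = 1.
The integral becomes 4·∫ cos(u) du from 0 to 1, with antiderivative 4*sin(u).
Back in y: F(y) = 4*sin(sin(y)).
Then F(pi/2) - F(0) = (4*sin(1)) - (0) = 4*sin(1).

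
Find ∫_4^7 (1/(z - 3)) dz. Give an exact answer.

An antiderivative is F(z) = log(z - 3).
Then F(7) - F(4) = (log(4)) - (0) = log(4).

log(4)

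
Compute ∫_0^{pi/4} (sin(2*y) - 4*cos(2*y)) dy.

-3/2

An antiderivative is F(y) = -2*sin(2*y) - cos(2*y)/2.
Then F(pi/4) - F(0) = (-2) - (-1/2) = -3/2.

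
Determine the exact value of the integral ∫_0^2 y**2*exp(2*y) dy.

Integrate by parts twice (u = y^2, dv = exp(2*y) dy).
An antiderivative is F(y) = (2*y**2 - 2*y + 1)*exp(2*y)/4.
Then F(2) - F(0) = (5*exp(4)/4) - (1/4) = -1/4 + 5*exp(4)/4.

-1/4 + 5*exp(4)/4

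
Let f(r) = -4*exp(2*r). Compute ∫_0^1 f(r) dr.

An antiderivative is F(r) = -2*exp(2*r).
Then F(1) - F(0) = (-2*exp(2)) - (-2) = 2 - 2*exp(2).

2 - 2*exp(2)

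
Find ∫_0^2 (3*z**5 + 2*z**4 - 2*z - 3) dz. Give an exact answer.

By the power rule, an antiderivative is F(z) = z**6/2 + 2*z**5/5 - z**2 - 3*z.
Then F(2) - F(0) = (174/5) - (0) = 174/5.

174/5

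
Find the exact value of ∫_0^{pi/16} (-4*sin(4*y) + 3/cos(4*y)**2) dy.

-1/4 + sqrt(2)/2

An antiderivative is F(y) = cos(4*y) + 3*tan(4*y)/4.
Then F(pi/16) - F(0) = (sqrt(2)/2 + 3/4) - (1) = -1/4 + sqrt(2)/2.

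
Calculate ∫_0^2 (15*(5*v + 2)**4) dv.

Let u = 5*v + 2, so du = 5 dv. When v = 0, u = 2; when v = 2, u = 12.
The integral becomes 3·∫ u**4 du from 2 to 12, with antiderivative 3*u**5/5.
Back in v: F(v) = 3*(5*v + 2)**5/5.
Then F(2) - F(0) = (746496/5) - (96/5) = 149280.

149280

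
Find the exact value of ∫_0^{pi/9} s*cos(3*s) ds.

Integrate by parts once (u = s, dv = cos(3*s) ds).
An antiderivative is F(s) = s*sin(3*s)/3 + cos(3*s)/9.
Then F(pi/9) - F(0) = (1/18 + sqrt(3)*pi/54) - (1/9) = -1/18 + sqrt(3)*pi/54.

-1/18 + sqrt(3)*pi/54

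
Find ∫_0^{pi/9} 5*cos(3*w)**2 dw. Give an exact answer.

5*sqrt(3)/24 + 5*pi/18

Use the identity cos^2(3*w) = (1 + cos(6*w))/2.
An antiderivative is F(w) = 5*w/2 + 5*sin(6*w)/12.
Then F(pi/9) - F(0) = (5*sqrt(3)/24 + 5*pi/18) - (0) = 5*sqrt(3)/24 + 5*pi/18.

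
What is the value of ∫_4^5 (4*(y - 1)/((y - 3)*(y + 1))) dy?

-2*log(5) + 2*log(3) + 4*log(2)

Factor the denominator: y**2 - 2*y - 3 = (y + 1)(y - 3).
Partial fractions: 4*(y - 1)/((y - 3)*(y + 1)) = 2/(y + 1) + 2/(y - 3).
An antiderivative is F(y) = 2*log(y - 3) + 2*log(y + 1).
Then F(5) - F(4) = (2*log(3) + 4*log(2)) - (log(25)) = -2*log(5) + 2*log(3) + 4*log(2).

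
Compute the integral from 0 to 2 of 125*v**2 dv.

1000/3

Let u = 5*v, so du = 5 dv. When v = 0, u = 0; when v = 2, u = 10.
The integral becomes ∫ u**2 du from 0 to 10, with antiderivative u**3/3.
Back in v: F(v) = 125*v**3/3.
Then F(2) - F(0) = (1000/3) - (0) = 1000/3.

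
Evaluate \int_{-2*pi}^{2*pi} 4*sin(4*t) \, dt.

0

An antiderivative is F(t) = -cos(4*t).
Then F(2*pi) - F(-2*pi) = (-1) - (-1) = 0.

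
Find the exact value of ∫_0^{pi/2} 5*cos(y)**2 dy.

Use the identity cos^2(y) = (1 + cos(2*y))/2.
An antiderivative is F(y) = 5*y/2 + 5*sin(2*y)/4.
Then F(pi/2) - F(0) = (5*pi/4) - (0) = 5*pi/4.

5*pi/4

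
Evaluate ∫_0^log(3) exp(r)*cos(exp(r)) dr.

Let u = exp(r), so du = exp(r) dr. When r = 0, u = 1; when r = log(3), u = 3.
The integral becomes ∫ cos(u) du from 1 to 3, with antiderivative sin(u).
Back in r: F(r) = sin(exp(r)).
Then F(log(3)) - F(0) = (sin(3)) - (sin(1)) = -sin(1) + sin(3).

-sin(1) + sin(3)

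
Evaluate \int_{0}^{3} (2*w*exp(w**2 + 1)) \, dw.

-exp(1) + exp(10)

Let u = w**2 + 1, so du = 2*w dw. When w = 0, u = 1; when w = 3, u = 10.
The integral becomes ∫ exp(u) du from 1 to 10, with antiderivative exp(u).
Back in w: F(w) = exp(w**2 + 1).
Then F(3) - F(0) = (exp(10)) - (exp(1)) = -exp(1) + exp(10).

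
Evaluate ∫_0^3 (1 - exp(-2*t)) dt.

exp(-6)/2 + 5/2

An antiderivative is F(t) = t + exp(-2*t)/2.
Then F(3) - F(0) = (exp(-6)/2 + 3) - (1/2) = exp(-6)/2 + 5/2.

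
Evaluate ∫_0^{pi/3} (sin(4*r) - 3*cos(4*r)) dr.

3/8 + 3*sqrt(3)/8

An antiderivative is F(r) = -3*sin(4*r)/4 - cos(4*r)/4.
Then F(pi/3) - F(0) = (1/8 + 3*sqrt(3)/8) - (-1/4) = 3/8 + 3*sqrt(3)/8.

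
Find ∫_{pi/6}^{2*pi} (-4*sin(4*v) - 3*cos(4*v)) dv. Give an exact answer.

3*sqrt(3)/8 + 3/2

An antiderivative is F(v) = -3*sin(4*v)/4 + cos(4*v).
Then F(2*pi) - F(pi/6) = (1) - (-3*sqrt(3)/8 - 1/2) = 3*sqrt(3)/8 + 3/2.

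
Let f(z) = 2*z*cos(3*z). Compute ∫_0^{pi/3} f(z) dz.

Integrate by parts once (u = z, dv = 2*cos(3*z) dz).
An antiderivative is F(z) = 2*z*sin(3*z)/3 + 2*cos(3*z)/9.
Then F(pi/3) - F(0) = (-2/9) - (2/9) = -4/9.

-4/9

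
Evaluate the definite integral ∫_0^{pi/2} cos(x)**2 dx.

pi/4

Use the identity cos^2(x) = (1 + cos(2*x))/2.
An antiderivative is F(x) = x/2 + sin(2*x)/4.
Then F(pi/2) - F(0) = (pi/4) - (0) = pi/4.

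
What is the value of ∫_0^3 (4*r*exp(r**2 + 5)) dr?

Let u = r**2 + 5, so du = 2*r dr. When r = 0, u = 5; when r = 3, u = 14.
The integral becomes 2·∫ exp(u) du from 5 to 14, with antiderivative 2*exp(u).
Back in r: F(r) = 2*exp(r**2 + 5).
Then F(3) - F(0) = (2*exp(14)) - (2*exp(5)) = -2*(1 - exp(9))*exp(5).

-2*(1 - exp(9))*exp(5)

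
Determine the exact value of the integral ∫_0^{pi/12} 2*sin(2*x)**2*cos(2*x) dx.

Let u = sin(2*x), so du = 2*cos(2*x) dx. When x = 0, u = 0; when x = pi/12, u = 1/2.
The integral becomes ∫ u**2 du from 0 to 1/2, with antiderivative u**3/3.
Back in x: F(x) = sin(2*x)**3/3.
Then F(pi/12) - F(0) = (1/24) - (0) = 1/24.

1/24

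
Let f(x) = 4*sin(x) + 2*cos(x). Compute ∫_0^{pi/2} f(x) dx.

An antiderivative is F(x) = 2*sin(x) - 4*cos(x).
Then F(pi/2) - F(0) = (2) - (-4) = 6.

6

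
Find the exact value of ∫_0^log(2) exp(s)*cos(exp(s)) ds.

Let u = exp(s), so du = exp(s) ds. When s = 0, u = 1; when s = log(2), u = 2.
The integral becomes ∫ cos(u) du from 1 to 2, with antiderivative sin(u).
Back in s: F(s) = sin(exp(s)).
Then F(log(2)) - F(0) = (sin(2)) - (sin(1)) = -sin(1) + sin(2).

-sin(1) + sin(2)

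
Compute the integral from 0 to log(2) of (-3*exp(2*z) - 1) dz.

An antiderivative is F(z) = -3*exp(2*z)/2 - z.
Then F(log(2)) - F(0) = (-6 - log(2)) - (-3/2) = -9/2 - log(2).

-9/2 - log(2)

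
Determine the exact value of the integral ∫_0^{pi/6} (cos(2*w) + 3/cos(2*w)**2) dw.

7*sqrt(3)/4

An antiderivative is F(w) = sin(2*w)/2 + 3*tan(2*w)/2.
Then F(pi/6) - F(0) = (7*sqrt(3)/4) - (0) = 7*sqrt(3)/4.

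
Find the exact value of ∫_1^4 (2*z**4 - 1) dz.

By the power rule, an antiderivative is F(z) = 2*z**5/5 - z.
Then F(4) - F(1) = (2028/5) - (-3/5) = 2031/5.

2031/5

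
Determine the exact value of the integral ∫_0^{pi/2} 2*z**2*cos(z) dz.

Integrate by parts twice (u = z^2, dv = 2*cos(z) dz).
An antiderivative is F(z) = 2*z**2*sin(z) + 4*z*cos(z) - 4*sin(z).
Then F(pi/2) - F(0) = (-4 + pi**2/2) - (0) = -4 + pi**2/2.

-4 + pi**2/2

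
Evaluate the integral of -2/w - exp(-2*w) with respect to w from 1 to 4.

An antiderivative is F(w) = -2*log(w) + exp(-2*w)/2.
Then F(4) - F(1) = (-4*log(2) + exp(-8)/2) - (exp(-2)/2) = (-8*exp(8)*log(2) - exp(6) + 1)*exp(-8)/2.

(-8*exp(8)*log(2) - exp(6) + 1)*exp(-8)/2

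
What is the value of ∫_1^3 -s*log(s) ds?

2 - 9*log(3)/2

Integrate by parts once (u = ln s, dv = -s ds).
An antiderivative is F(s) = -s**2*(2*log(s) - 1)/4.
Then F(3) - F(1) = (9/4 - 9*log(3)/2) - (1/4) = 2 - 9*log(3)/2.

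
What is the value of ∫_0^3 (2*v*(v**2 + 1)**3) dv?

9999/4

Let u = v**2 + 1, so du = 2*v dv. When v = 0, u = 1; when v = 3, u = 10.
The integral becomes ∫ u**3 du from 1 to 10, with antiderivative u**4/4.
Back in v: F(v) = (v**2 + 1)**4/4.
Then F(3) - F(0) = (2500) - (1/4) = 9999/4.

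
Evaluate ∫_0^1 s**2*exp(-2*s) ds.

(-5 + exp(2))*exp(-2)/4

Integrate by parts twice (u = s^2, dv = exp(-2*s) ds).
An antiderivative is F(s) = (-2*s**2 - 2*s - 1)*exp(-2*s)/4.
Then F(1) - F(0) = (-5*exp(-2)/4) - (-1/4) = (-5 + exp(2))*exp(-2)/4.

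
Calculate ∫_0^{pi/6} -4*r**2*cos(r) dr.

-2*sqrt(3)*pi/3 - pi**2/18 + 4

Integrate by parts twice (u = r^2, dv = -4*cos(r) dr).
An antiderivative is F(r) = -4*r**2*sin(r) - 8*r*cos(r) + 8*sin(r).
Then F(pi/6) - F(0) = (-2*sqrt(3)*pi/3 - pi**2/18 + 4) - (0) = -2*sqrt(3)*pi/3 - pi**2/18 + 4.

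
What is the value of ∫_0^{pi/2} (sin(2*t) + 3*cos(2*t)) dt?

1

An antiderivative is F(t) = 3*sin(2*t)/2 - cos(2*t)/2.
Then F(pi/2) - F(0) = (1/2) - (-1/2) = 1.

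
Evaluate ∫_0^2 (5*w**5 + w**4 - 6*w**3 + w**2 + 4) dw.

By the power rule, an antiderivative is F(w) = 5*w**6/6 + w**5/5 - 3*w**4/2 + w**3/3 + 4*w.
Then F(2) - F(0) = (232/5) - (0) = 232/5.

232/5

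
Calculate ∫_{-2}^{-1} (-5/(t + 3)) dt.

An antiderivative is F(t) = -5*log(t + 3).
Then F(-1) - F(-2) = (-log(32)) - (0) = -log(32).

-log(32)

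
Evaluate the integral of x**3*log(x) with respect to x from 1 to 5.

Integrate by parts once (u = ln x, dv = x**3 dx).
An antiderivative is F(x) = x**4*(4*log(x) - 1)/16.
Then F(5) - F(1) = (-625/16 + 625*log(5)/4) - (-1/16) = -39 + 625*log(5)/4.

-39 + 625*log(5)/4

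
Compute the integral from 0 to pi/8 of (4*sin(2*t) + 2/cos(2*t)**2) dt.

3 - sqrt(2)

An antiderivative is F(t) = -2*cos(2*t) + tan(2*t).
Then F(pi/8) - F(0) = (1 - sqrt(2)) - (-2) = 3 - sqrt(2).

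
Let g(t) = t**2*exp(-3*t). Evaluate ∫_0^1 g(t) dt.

Integrate by parts twice (u = t^2, dv = exp(-3*t) dt).
An antiderivative is F(t) = (-9*t**2 - 6*t - 2)*exp(-3*t)/27.
Then F(1) - F(0) = (-17*exp(-3)/27) - (-2/27) = 2/27 - 17*exp(-3)/27.

2/27 - 17*exp(-3)/27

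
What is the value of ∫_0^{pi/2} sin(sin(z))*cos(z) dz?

Let u = sin(z), so du = cos(z) dz. When z = 0, u = 0; when z = pi/2, u = 1.
The integral becomes ∫ sin(u) du from 0 to 1, with antiderivative -cos(u).
Back in z: F(z) = -cos(sin(z)).
Then F(pi/2) - F(0) = (-cos(1)) - (-1) = 1 - cos(1).

1 - cos(1)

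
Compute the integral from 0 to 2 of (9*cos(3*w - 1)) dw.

Let u = 3*w - 1, so du = 3 dw. When w = 0, u = -1; when w = 2, u = 5.
The integral becomes 3·∫ cos(u) du from -1 to 5, with antiderivative 3*sin(u).
Back in w: F(w) = 3*sin(3*w - 1).
Then F(2) - F(0) = (3*sin(5)) - (-3*sin(1)) = 3*sin(5) + 3*sin(1).

3*sin(5) + 3*sin(1)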